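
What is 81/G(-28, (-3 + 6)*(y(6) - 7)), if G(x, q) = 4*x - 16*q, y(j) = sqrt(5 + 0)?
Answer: 567/1208 + 243*sqrt(5)/2416 ≈ 0.69427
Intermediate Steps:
y(j) = sqrt(5)
G(x, q) = -16*q + 4*x
81/G(-28, (-3 + 6)*(y(6) - 7)) = 81/(-16*(-3 + 6)*(sqrt(5) - 7) + 4*(-28)) = 81/(-48*(-7 + sqrt(5)) - 112) = 81/(-16*(-21 + 3*sqrt(5)) - 112) = 81/((336 - 48*sqrt(5)) - 112) = 81/(224 - 48*sqrt(5))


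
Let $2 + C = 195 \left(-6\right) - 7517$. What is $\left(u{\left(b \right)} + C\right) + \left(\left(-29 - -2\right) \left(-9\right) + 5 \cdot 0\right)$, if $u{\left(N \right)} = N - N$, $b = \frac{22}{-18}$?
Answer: $-8446$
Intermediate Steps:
$b = - \frac{11}{9}$ ($b = 22 \left(- \frac{1}{18}\right) = - \frac{11}{9} \approx -1.2222$)
$u{\left(N \right)} = 0$
$C = -8689$ ($C = -2 + \left(195 \left(-6\right) - 7517\right) = -2 - 8687 = -8689$)
$\left(u{\left(b \right)} + C\right) + \left(\left(-29 - -2\right) \left(-9\right) + 5 \cdot 0\right) = \left(0 - 8689\right) + \left(\left(-29 - -2\right) \left(-9\right) + 5 \cdot 0\right) = -8689 + \left(\left(-29 + 2\right) \left(-9\right) + 0\right) = -8689 + \left(\left(-27\right) \left(-9\right) + 0\right) = -8689 + \left(243 + 0\right) = -8689 + 243 = -8446$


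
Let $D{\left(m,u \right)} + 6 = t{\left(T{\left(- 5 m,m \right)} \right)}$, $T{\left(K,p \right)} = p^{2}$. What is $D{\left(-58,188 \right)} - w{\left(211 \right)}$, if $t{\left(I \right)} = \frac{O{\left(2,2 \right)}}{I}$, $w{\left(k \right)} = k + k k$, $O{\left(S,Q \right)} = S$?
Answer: $- \frac{75249315}{1682} \approx -44738.0$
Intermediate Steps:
$w{\left(k \right)} = k + k^{2}$
$t{\left(I \right)} = \frac{2}{I}$
$D{\left(m,u \right)} = -6 + \frac{2}{m^{2}}$
$D{\left(-58,188 \right)} - w{\left(211 \right)} = \left(-6 + \frac{2}{3364}\right) - 211 \left(1 + 211\right) = \left(-6 + 2 \cdot \frac{1}{3364}\right) - 211 \cdot 212 = \left(-6 + \frac{1}{1682}\right) - 44732 = - \frac{10091}{1682} - 44732 = - \frac{75249315}{1682}$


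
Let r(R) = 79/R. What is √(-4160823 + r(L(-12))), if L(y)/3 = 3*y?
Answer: I*√1348106889/18 ≈ 2039.8*I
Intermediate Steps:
L(y) = 9*y (L(y) = 3*(3*y) = 9*y)
√(-4160823 + r(L(-12))) = √(-4160823 + 79/((9*(-12)))) = √(-4160823 + 79/(-108)) = √(-4160823 + 79*(-1/108)) = √(-4160823 - 79/108) = √(-449368963/108) = I*√1348106889/18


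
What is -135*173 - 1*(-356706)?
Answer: 333351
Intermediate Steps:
-135*173 - 1*(-356706) = -23355 + 356706 = 333351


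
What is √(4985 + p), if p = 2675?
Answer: 2*√1915 ≈ 87.521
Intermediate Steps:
√(4985 + p) = √(4985 + 2675) = √7660 = 2*√1915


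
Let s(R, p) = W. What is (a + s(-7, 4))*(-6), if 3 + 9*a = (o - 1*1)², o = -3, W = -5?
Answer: 64/3 ≈ 21.333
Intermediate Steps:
s(R, p) = -5
a = 13/9 (a = -⅓ + (-3 - 1*1)²/9 = -⅓ + (-3 - 1)²/9 = -⅓ + (⅑)*(-4)² = -⅓ + (⅑)*16 = -⅓ + 16/9 = 13/9 ≈ 1.4444)
(a + s(-7, 4))*(-6) = (13/9 - 5)*(-6) = -32/9*(-6) = 64/3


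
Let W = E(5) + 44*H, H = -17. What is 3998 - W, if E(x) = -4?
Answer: 4750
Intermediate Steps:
W = -752 (W = -4 + 44*(-17) = -4 - 748 = -752)
3998 - W = 3998 - 1*(-752) = 3998 + 752 = 4750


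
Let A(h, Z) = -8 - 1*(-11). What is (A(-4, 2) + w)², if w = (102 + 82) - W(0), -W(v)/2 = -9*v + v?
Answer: 34969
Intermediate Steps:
W(v) = 16*v (W(v) = -2*(-9*v + v) = -(-16)*v = 16*v)
A(h, Z) = 3 (A(h, Z) = -8 + 11 = 3)
w = 184 (w = (102 + 82) - 16*0 = 184 - 1*0 = 184 + 0 = 184)
(A(-4, 2) + w)² = (3 + 184)² = 187² = 34969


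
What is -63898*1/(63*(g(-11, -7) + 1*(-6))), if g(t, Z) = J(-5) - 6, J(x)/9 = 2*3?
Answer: -31949/1323 ≈ -24.149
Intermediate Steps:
J(x) = 54 (J(x) = 9*(2*3) = 9*6 = 54)
g(t, Z) = 48 (g(t, Z) = 54 - 6 = 48)
-63898*1/(63*(g(-11, -7) + 1*(-6))) = -63898*1/(63*(48 + 1*(-6))) = -63898*1/(63*(48 - 6)) = -63898/(42*63) = -63898/2646 = -63898*1/2646 = -31949/1323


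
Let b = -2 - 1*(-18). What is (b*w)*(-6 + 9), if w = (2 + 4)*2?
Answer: 576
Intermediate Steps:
b = 16 (b = -2 + 18 = 16)
w = 12 (w = 6*2 = 12)
(b*w)*(-6 + 9) = (16*12)*(-6 + 9) = 192*3 = 576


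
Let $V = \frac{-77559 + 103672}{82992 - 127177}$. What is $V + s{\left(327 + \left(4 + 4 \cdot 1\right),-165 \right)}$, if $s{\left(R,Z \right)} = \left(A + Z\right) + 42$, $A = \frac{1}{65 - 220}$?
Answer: $- \frac{33859149}{273947} \approx -123.6$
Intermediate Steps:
$A = - \frac{1}{155}$ ($A = \frac{1}{-155} = - \frac{1}{155} \approx -0.0064516$)
$s{\left(R,Z \right)} = \frac{6509}{155} + Z$ ($s{\left(R,Z \right)} = \left(- \frac{1}{155} + Z\right) + 42 = \frac{6509}{155} + Z$)
$V = - \frac{26113}{44185}$ ($V = \frac{26113}{-44185} = 26113 \left(- \frac{1}{44185}\right) = - \frac{26113}{44185} \approx -0.59099$)
$V + s{\left(327 + \left(4 + 4 \cdot 1\right),-165 \right)} = - \frac{26113}{44185} + \left(\frac{6509}{155} - 165\right) = - \frac{26113}{44185} - \frac{19066}{155} = - \frac{33859149}{273947}$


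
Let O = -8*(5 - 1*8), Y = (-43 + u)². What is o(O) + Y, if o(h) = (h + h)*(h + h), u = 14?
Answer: 3145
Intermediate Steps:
Y = 841 (Y = (-43 + 14)² = (-29)² = 841)
O = 24 (O = -8*(5 - 8) = -8*(-3) = 24)
o(h) = 4*h² (o(h) = (2*h)*(2*h) = 4*h²)
o(O) + Y = 4*24² + 841 = 4*576 + 841 = 2304 + 841 = 3145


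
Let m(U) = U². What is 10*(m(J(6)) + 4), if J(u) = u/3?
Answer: 80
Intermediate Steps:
J(u) = u/3
10*(m(J(6)) + 4) = 10*(((⅓)*6)² + 4) = 10*(2² + 4) = 10*(4 + 4) = 10*8 = 80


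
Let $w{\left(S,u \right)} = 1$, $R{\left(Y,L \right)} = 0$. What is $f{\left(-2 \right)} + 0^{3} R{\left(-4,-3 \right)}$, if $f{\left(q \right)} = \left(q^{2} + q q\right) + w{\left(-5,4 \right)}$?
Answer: $9$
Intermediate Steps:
$f{\left(q \right)} = 1 + 2 q^{2}$ ($f{\left(q \right)} = \left(q^{2} + q q\right) + 1 = \left(q^{2} + q^{2}\right) + 1 = 2 q^{2} + 1 = 1 + 2 q^{2}$)
$f{\left(-2 \right)} + 0^{3} R{\left(-4,-3 \right)} = \left(1 + 2 \left(-2\right)^{2}\right) + 0^{3} \cdot 0 = \left(1 + 2 \cdot 4\right) + 0 \cdot 0 = \left(1 + 8\right) + 0 = 9 + 0 = 9$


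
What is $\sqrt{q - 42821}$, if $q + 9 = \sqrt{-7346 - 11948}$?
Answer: $\sqrt{-42830 + i \sqrt{19294}} \approx 0.3356 + 206.95 i$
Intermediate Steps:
$q = -9 + i \sqrt{19294}$ ($q = -9 + \sqrt{-7346 - 11948} = -9 + \sqrt{-19294} = -9 + i \sqrt{19294} \approx -9.0 + 138.9 i$)
$\sqrt{q - 42821} = \sqrt{\left(-9 + i \sqrt{19294}\right) - 42821} = \sqrt{-42830 + i \sqrt{19294}}$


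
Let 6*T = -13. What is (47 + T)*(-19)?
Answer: -5111/6 ≈ -851.83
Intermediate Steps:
T = -13/6 (T = (1/6)*(-13) = -13/6 ≈ -2.1667)
(47 + T)*(-19) = (47 - 13/6)*(-19) = (269/6)*(-19) = -5111/6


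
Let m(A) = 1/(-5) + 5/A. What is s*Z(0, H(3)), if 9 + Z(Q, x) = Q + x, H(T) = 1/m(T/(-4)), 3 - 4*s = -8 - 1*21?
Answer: -7536/103 ≈ -73.165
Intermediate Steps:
s = 8 (s = ¾ - (-8 - 1*21)/4 = ¾ - (-8 - 21)/4 = ¾ - ¼*(-29) = ¾ + 29/4 = 8)
m(A) = -⅕ + 5/A (m(A) = 1*(-⅕) + 5/A = -⅕ + 5/A)
H(T) = -5*T/(4*(25 + T/4)) (H(T) = 1/((25 - T/(-4))/(5*((T/(-4))))) = 1/((25 - T*(-1)/4)/(5*((T*(-¼))))) = 1/((25 - (-1)*T/4)/(5*((-T/4)))) = 1/((-4/T)*(25 + T/4)/5) = 1/(-4*(25 + T/4)/(5*T)) = -5*T/(4*(25 + T/4)))
Z(Q, x) = -9 + Q + x (Z(Q, x) = -9 + (Q + x) = -9 + Q + x)
s*Z(0, H(3)) = 8*(-9 + 0 - 5*3/(100 + 3)) = 8*(-9 + 0 - 5*3/103) = 8*(-9 + 0 - 5*3*1/103) = 8*(-9 + 0 - 15/103) = 8*(-942/103) = -7536/103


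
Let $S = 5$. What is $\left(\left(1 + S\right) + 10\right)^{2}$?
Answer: $256$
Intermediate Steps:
$\left(\left(1 + S\right) + 10\right)^{2} = \left(\left(1 + 5\right) + 10\right)^{2} = \left(6 + 10\right)^{2} = 16^{2} = 256$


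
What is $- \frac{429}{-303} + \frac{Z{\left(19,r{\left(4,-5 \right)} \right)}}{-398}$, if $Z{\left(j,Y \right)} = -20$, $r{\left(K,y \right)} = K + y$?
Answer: $\frac{29467}{20099} \approx 1.4661$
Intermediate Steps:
$- \frac{429}{-303} + \frac{Z{\left(19,r{\left(4,-5 \right)} \right)}}{-398} = - \frac{429}{-303} - \frac{20}{-398} = \left(-429\right) \left(- \frac{1}{303}\right) - - \frac{10}{199} = \frac{143}{101} + \frac{10}{199} = \frac{29467}{20099}$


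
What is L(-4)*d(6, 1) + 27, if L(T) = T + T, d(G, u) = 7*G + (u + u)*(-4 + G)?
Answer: -341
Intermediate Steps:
d(G, u) = 7*G + 2*u*(-4 + G) (d(G, u) = 7*G + (2*u)*(-4 + G) = 7*G + 2*u*(-4 + G))
L(T) = 2*T
L(-4)*d(6, 1) + 27 = (2*(-4))*(-8*1 + 7*6 + 2*6*1) + 27 = -8*(-8 + 42 + 12) + 27 = -8*46 + 27 = -368 + 27 = -341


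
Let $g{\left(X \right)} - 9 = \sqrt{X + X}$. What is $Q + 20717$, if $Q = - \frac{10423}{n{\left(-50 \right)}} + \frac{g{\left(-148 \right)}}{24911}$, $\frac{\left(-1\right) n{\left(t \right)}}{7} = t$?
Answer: $\frac{25766967321}{1245550} + \frac{2 i \sqrt{74}}{24911} \approx 20687.0 + 0.00069064 i$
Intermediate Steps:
$n{\left(t \right)} = - 7 t$
$g{\left(X \right)} = 9 + \sqrt{2} \sqrt{X}$ ($g{\left(X \right)} = 9 + \sqrt{X + X} = 9 + \sqrt{2 X} = 9 + \sqrt{2} \sqrt{X}$)
$Q = - \frac{37092029}{1245550} + \frac{2 i \sqrt{74}}{24911}$ ($Q = - \frac{10423}{\left(-7\right) \left(-50\right)} + \frac{9 + \sqrt{2} \sqrt{-148}}{24911} = - \frac{10423}{350} + \left(9 + \sqrt{2} \cdot 2 i \sqrt{37}\right) \frac{1}{24911} = \left(-10423\right) \frac{1}{350} + \left(9 + 2 i \sqrt{74}\right) \frac{1}{24911} = - \frac{1489}{50} + \left(\frac{9}{24911} + \frac{2 i \sqrt{74}}{24911}\right) = - \frac{37092029}{1245550} + \frac{2 i \sqrt{74}}{24911} \approx -29.78 + 0.00069064 i$)
$Q + 20717 = \left(- \frac{37092029}{1245550} + \frac{2 i \sqrt{74}}{24911}\right) + 20717 = \frac{25766967321}{1245550} + \frac{2 i \sqrt{74}}{24911}$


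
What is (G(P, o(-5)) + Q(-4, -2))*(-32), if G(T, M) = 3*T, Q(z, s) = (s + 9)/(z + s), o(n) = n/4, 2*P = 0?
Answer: 112/3 ≈ 37.333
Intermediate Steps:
P = 0 (P = (½)*0 = 0)
o(n) = n/4 (o(n) = n*(¼) = n/4)
Q(z, s) = (9 + s)/(s + z)
(G(P, o(-5)) + Q(-4, -2))*(-32) = (3*0 + (9 - 2)/(-2 - 4))*(-32) = (0 + 7/(-6))*(-32) = (0 - ⅙*7)*(-32) = (0 - 7/6)*(-32) = -7/6*(-32) = 112/3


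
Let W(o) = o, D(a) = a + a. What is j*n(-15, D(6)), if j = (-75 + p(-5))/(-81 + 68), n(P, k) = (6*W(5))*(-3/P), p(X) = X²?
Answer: 300/13 ≈ 23.077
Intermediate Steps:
D(a) = 2*a
n(P, k) = -90/P (n(P, k) = (6*5)*(-3/P) = 30*(-3/P) = -90/P)
j = 50/13 (j = (-75 + (-5)²)/(-81 + 68) = (-75 + 25)/(-13) = -50*(-1/13) = 50/13 ≈ 3.8462)
j*n(-15, D(6)) = 50*(-90/(-15))/13 = 50*(-90*(-1/15))/13 = (50/13)*6 = 300/13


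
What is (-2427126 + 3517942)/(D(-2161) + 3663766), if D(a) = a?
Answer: 1090816/3661605 ≈ 0.29791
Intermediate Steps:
(-2427126 + 3517942)/(D(-2161) + 3663766) = (-2427126 + 3517942)/(-2161 + 3663766) = 1090816/3661605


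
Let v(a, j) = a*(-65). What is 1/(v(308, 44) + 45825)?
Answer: 1/25805 ≈ 3.8752e-5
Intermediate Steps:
v(a, j) = -65*a
1/(v(308, 44) + 45825) = 1/(-65*308 + 45825) = 1/(-20020 + 45825) = 1/25805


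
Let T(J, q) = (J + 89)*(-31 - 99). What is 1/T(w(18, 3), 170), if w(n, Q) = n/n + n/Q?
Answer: -1/12480 ≈ -8.0128e-5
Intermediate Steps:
w(n, Q) = 1 + n/Q
T(J, q) = -11570 - 130*J (T(J, q) = (89 + J)*(-130) = -11570 - 130*J)
1/T(w(18, 3), 170) = 1/(-11570 - 130*(3 + 18)/3) = 1/(-11570 - 130*21/3) = 1/(-11570 - 130*7) = 1/(-11570 - 910) = 1/(-12480) = -1/12480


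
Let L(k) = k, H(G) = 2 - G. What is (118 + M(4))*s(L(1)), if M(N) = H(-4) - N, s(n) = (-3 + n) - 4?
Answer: -720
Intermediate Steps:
s(n) = -7 + n
M(N) = 6 - N (M(N) = (2 - 1*(-4)) - N = (2 + 4) - N = 6 - N)
(118 + M(4))*s(L(1)) = (118 + (6 - 1*4))*(-7 + 1) = (118 + (6 - 4))*(-6) = (118 + 2)*(-6) = 120*(-6) = -720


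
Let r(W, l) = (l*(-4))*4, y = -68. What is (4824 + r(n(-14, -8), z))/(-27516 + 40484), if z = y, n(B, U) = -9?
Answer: 739/1621 ≈ 0.45589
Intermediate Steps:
z = -68
r(W, l) = -16*l (r(W, l) = -4*l*4 = -16*l)
(4824 + r(n(-14, -8), z))/(-27516 + 40484) = (4824 - 16*(-68))/(-27516 + 40484) = (4824 + 1088)/12968 = 5912*(1/12968) = 739/1621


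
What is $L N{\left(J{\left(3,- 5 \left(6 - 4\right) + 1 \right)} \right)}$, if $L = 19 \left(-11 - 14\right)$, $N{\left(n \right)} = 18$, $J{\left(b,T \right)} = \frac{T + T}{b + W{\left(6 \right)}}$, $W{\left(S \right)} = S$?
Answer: $-8550$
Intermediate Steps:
$J{\left(b,T \right)} = \frac{2 T}{6 + b}$ ($J{\left(b,T \right)} = \frac{T + T}{b + 6} = \frac{2 T}{6 + b}$)
$L = -475$ ($L = 19 \left(-25\right) = -475$)
$L N{\left(J{\left(3,- 5 \left(6 - 4\right) + 1 \right)} \right)} = \left(-475\right) 18 = -8550$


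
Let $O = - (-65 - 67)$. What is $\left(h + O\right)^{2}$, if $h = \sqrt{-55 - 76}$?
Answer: $\left(132 + i \sqrt{131}\right)^{2} \approx 17293.0 + 3021.6 i$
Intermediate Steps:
$h = i \sqrt{131}$ ($h = \sqrt{-131} = i \sqrt{131} \approx 11.446 i$)
$O = 132$ ($O = - (-65 - 67) = \left(-1\right) \left(-132\right) = 132$)
$\left(h + O\right)^{2} = \left(i \sqrt{131} + 132\right)^{2} = \left(132 + i \sqrt{131}\right)^{2}$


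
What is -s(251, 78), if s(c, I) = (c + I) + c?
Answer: -580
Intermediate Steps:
s(c, I) = I + 2*c (s(c, I) = (I + c) + c = I + 2*c)
-s(251, 78) = -(78 + 2*251) = -(78 + 502) = -1*580 = -580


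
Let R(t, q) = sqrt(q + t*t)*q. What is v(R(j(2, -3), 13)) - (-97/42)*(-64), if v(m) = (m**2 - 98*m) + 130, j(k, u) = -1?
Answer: 49312/21 - 1274*sqrt(14) ≈ -2418.7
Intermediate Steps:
R(t, q) = q*sqrt(q + t**2) (R(t, q) = sqrt(q + t**2)*q = q*sqrt(q + t**2))
v(m) = 130 + m**2 - 98*m
v(R(j(2, -3), 13)) - (-97/42)*(-64) = (130 + (13*sqrt(13 + (-1)**2))**2 - 1274*sqrt(13 + (-1)**2)) - (-97/42)*(-64) = (130 + (13*sqrt(13 + 1))**2 - 1274*sqrt(13 + 1)) - (-97*1/42)*(-64) = (130 + (13*sqrt(14))**2 - 1274*sqrt(14)) - (-97)*(-64)/42 = (130 + 2366 - 1274*sqrt(14)) - 1*3104/21 = (2496 - 1274*sqrt(14)) - 3104/21 = 49312/21 - 1274*sqrt(14)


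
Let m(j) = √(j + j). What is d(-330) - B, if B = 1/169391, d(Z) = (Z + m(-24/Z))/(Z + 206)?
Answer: 27949453/10502242 - √110/3410 ≈ 2.6582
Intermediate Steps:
m(j) = √2*√j (m(j) = √(2*j) = √2*√j)
d(Z) = (Z + 4*√3*√(-1/Z))/(206 + Z) (d(Z) = (Z + √2*√(-24/Z))/(Z + 206) = (Z + √2*(2*√6*√(-1/Z)))/(206 + Z) = (Z + 4*√3*√(-1/Z))/(206 + Z))
B = 1/169391 ≈ 5.9035e-6
d(-330) - B = (-330 + 4*√3*√(-1/(-330)))/(206 - 330) - 1*1/169391 = (-330 + 4*√3*√(-1*(-1/330)))/(-124) - 1/169391 = -(-330 + 4*√3*√(1/330))/124 - 1/169391 = -(-330 + 4*√3*(√330/330))/124 - 1/169391 = -(-330 + 2*√110/55)/124 - 1/169391 = (165/62 - √110/3410) - 1/169391 = 27949453/10502242 - √110/3410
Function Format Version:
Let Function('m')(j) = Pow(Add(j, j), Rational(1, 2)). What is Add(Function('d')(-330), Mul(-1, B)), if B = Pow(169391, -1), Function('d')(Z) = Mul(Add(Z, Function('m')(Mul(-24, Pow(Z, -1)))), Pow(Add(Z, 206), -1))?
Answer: Add(Rational(27949453, 10502242), Mul(Rational(-1, 3410), Pow(110, Rational(1, 2)))) ≈ 2.6582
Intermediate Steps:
Function('m')(j) = Mul(Pow(2, Rational(1, 2)), Pow(j, Rational(1, 2))) (Function('m')(j) = Pow(Mul(2, j), Rational(1, 2)) = Mul(Pow(2, Rational(1, 2)), Pow(j, Rational(1, 2))))
Function('d')(Z) = Mul(Pow(Add(206, Z), -1), Add(Z, Mul(4, Pow(3, Rational(1, 2)), Pow(Mul(-1, Pow(Z, -1)), Rational(1, 2))))) (Function('d')(Z) = Mul(Add(Z, Mul(Pow(2, Rational(1, 2)), Pow(Mul(-24, Pow(Z, -1)), Rational(1, 2)))), Pow(Add(Z, 206), -1)) = Mul(Add(Z, Mul(Pow(2, Rational(1, 2)), Mul(2, Pow(6, Rational(1, 2)), Pow(Mul(-1, Pow(Z, -1)), Rational(1, 2))))), Pow(Add(206, Z), -1)) = Mul(Add(Z, Mul(4, Pow(3, Rational(1, 2)), Pow(Mul(-1, Pow(Z, -1)), Rational(1, 2)))), Pow(Add(206, Z), -1)) = Mul(Pow(Add(206, Z), -1), Add(Z, Mul(4, Pow(3, Rational(1, 2)), Pow(Mul(-1, Pow(Z, -1)), Rational(1, 2))))))
B = Rational(1, 169391) ≈ 5.9035e-6
Add(Function('d')(-330), Mul(-1, B)) = Add(Mul(Pow(Add(206, -330), -1), Add(-330, Mul(4, Pow(3, Rational(1, 2)), Pow(Mul(-1, Pow(-330, -1)), Rational(1, 2))))), Mul(-1, Rational(1, 169391))) = Add(Mul(Pow(-124, -1), Add(-330, Mul(4, Pow(3, Rational(1, 2)), Pow(Mul(-1, Rational(-1, 330)), Rational(1, 2))))), Rational(-1, 169391)) = Add(Mul(Rational(-1, 124), Add(-330, Mul(4, Pow(3, Rational(1, 2)), Pow(Rational(1, 330), Rational(1, 2))))), Rational(-1, 169391)) = Add(Mul(Rational(-1, 124), Add(-330, Mul(4, Pow(3, Rational(1, 2)), Mul(Rational(1, 330), Pow(330, Rational(1, 2)))))), Rational(-1, 169391)) = Add(Mul(Rational(-1, 124), Add(-330, Mul(Rational(2, 55), Pow(110, Rational(1, 2))))), Rational(-1, 169391)) = Add(Add(Rational(165, 62), Mul(Rational(-1, 3410), Pow(110, Rational(1, 2)))), Rational(-1, 169391)) = Add(Rational(27949453, 10502242), Mul(Rational(-1, 3410), Pow(110, Rational(1, 2))))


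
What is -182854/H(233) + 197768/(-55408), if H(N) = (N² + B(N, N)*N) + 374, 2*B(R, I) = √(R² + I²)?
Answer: -213330320857961/20977410739342 + 9926960806*√2/3028791617 ≈ -5.5344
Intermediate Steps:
B(R, I) = √(I² + R²)/2 (B(R, I) = √(R² + I²)/2 = √(I² + R²)/2)
H(N) = 374 + N² + N*√2*√(N²)/2 (H(N) = (N² + (√(N² + N²)/2)*N) + 374 = (N² + (√(2*N²)/2)*N) + 374 = (N² + ((√2*√(N²))/2)*N) + 374 = (N² + (√2*√(N²)/2)*N) + 374 = (N² + N*√2*√(N²)/2) + 374 = 374 + N² + N*√2*√(N²)/2)
-182854/H(233) + 197768/(-55408) = -182854/(374 + 233² + (½)*233*√2*√(233²)) + 197768/(-55408) = -182854/(374 + 54289 + (½)*233*√2*√54289) + 197768*(-1/55408) = -182854/(374 + 54289 + (½)*233*√2*233) - 24721/6926 = -182854/(374 + 54289 + 54289*√2/2) - 24721/6926 = -182854/(54663 + 54289*√2/2) - 24721/6926 = -24721/6926 - 182854/(54663 + 54289*√2/2)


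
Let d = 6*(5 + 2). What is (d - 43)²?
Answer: 1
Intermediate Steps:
d = 42 (d = 6*7 = 42)
(d - 43)² = (42 - 43)² = (-1)² = 1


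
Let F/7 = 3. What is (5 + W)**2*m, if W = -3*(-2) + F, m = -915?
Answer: -936960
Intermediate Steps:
F = 21 (F = 7*3 = 21)
W = 27 (W = -3*(-2) + 21 = 6 + 21 = 27)
(5 + W)**2*m = (5 + 27)**2*(-915) = 32**2*(-915) = 1024*(-915) = -936960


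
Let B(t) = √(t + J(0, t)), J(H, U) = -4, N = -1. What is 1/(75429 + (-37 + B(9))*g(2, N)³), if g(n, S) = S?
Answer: 75466/5695117151 + √5/5695117151 ≈ 1.3251e-5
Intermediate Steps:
B(t) = √(-4 + t) (B(t) = √(t - 4) = √(-4 + t))
1/(75429 + (-37 + B(9))*g(2, N)³) = 1/(75429 + (-37 + √(-4 + 9))*(-1)³) = 1/(75429 + (-37 + √5)*(-1)) = 1/(75429 + (37 - √5)) = 1/(75466 - √5)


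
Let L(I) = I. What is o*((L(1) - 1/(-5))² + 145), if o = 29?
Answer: 106169/25 ≈ 4246.8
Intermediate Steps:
o*((L(1) - 1/(-5))² + 145) = 29*((1 - 1/(-5))² + 145) = 29*((1 - 1*(-⅕))² + 145) = 29*((1 + ⅕)² + 145) = 29*((6/5)² + 145) = 29*(36/25 + 145) = 29*(3661/25) = 106169/25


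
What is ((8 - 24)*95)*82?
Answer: -124640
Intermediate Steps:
((8 - 24)*95)*82 = -16*95*82 = -1520*82 = -124640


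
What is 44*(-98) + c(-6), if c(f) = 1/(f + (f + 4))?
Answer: -34497/8 ≈ -4312.1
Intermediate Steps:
c(f) = 1/(4 + 2*f) (c(f) = 1/(f + (4 + f)) = 1/(4 + 2*f))
44*(-98) + c(-6) = 44*(-98) + 1/(2*(2 - 6)) = -4312 + (1/2)/(-4) = -4312 + (1/2)*(-1/4) = -4312 - 1/8 = -34497/8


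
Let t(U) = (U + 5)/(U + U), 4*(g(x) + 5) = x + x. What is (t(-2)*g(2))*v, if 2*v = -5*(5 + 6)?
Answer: -165/2 ≈ -82.500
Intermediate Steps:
g(x) = -5 + x/2 (g(x) = -5 + (x + x)/4 = -5 + (2*x)/4 = -5 + x/2)
v = -55/2 (v = (-5*(5 + 6))/2 = (-5*11)/2 = (½)*(-55) = -55/2 ≈ -27.500)
t(U) = (5 + U)/(2*U) (t(U) = (5 + U)/((2*U)) = (5 + U)*(1/(2*U)) = (5 + U)/(2*U))
(t(-2)*g(2))*v = (((½)*(5 - 2)/(-2))*(-5 + (½)*2))*(-55/2) = (((½)*(-½)*3)*(-5 + 1))*(-55/2) = -¾*(-4)*(-55/2) = 3*(-55/2) = -165/2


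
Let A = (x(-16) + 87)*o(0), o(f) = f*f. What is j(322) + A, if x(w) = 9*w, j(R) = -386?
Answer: -386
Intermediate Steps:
o(f) = f²
A = 0 (A = (9*(-16) + 87)*0² = (-144 + 87)*0 = -57*0 = 0)
j(322) + A = -386 + 0 = -386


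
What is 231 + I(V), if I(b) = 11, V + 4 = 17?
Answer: 242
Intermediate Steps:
V = 13 (V = -4 + 17 = 13)
231 + I(V) = 231 + 11 = 242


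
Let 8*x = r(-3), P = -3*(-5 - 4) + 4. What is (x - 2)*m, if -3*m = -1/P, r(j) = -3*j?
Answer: -7/744 ≈ -0.0094086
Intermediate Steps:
P = 31 (P = -3*(-9) + 4 = 27 + 4 = 31)
m = 1/93 (m = -(-1)/(3*31) = -⅓*(-1/31) = 1/93 ≈ 0.010753)
x = 9/8 (x = (-3*(-3))/8 = (⅛)*9 = 9/8 ≈ 1.1250)
(x - 2)*m = (9/8 - 2)*(1/93) = -7/8*1/93 = -7/744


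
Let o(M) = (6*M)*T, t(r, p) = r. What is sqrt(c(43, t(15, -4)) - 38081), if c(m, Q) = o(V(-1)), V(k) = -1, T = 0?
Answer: I*sqrt(38081) ≈ 195.14*I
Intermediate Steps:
o(M) = 0 (o(M) = (6*M)*0 = 0)
c(m, Q) = 0
sqrt(c(43, t(15, -4)) - 38081) = sqrt(0 - 38081) = sqrt(-38081) = I*sqrt(38081)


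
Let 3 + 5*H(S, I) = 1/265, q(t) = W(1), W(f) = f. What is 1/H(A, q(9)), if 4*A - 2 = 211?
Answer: -1325/794 ≈ -1.6688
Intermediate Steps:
A = 213/4 (A = ½ + (¼)*211 = ½ + 211/4 = 213/4 ≈ 53.250)
q(t) = 1
H(S, I) = -794/1325 (H(S, I) = -⅗ + (⅕)/265 = -⅗ + (⅕)*(1/265) = -⅗ + 1/1325 = -794/1325)
1/H(A, q(9)) = 1/(-794/1325) = -1325/794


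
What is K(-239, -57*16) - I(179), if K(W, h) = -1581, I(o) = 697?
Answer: -2278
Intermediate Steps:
K(-239, -57*16) - I(179) = -1581 - 1*697 = -1581 - 697 = -2278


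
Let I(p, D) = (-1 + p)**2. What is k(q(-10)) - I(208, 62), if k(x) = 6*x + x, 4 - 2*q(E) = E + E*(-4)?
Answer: -42940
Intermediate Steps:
q(E) = 2 + 3*E/2 (q(E) = 2 - (E + E*(-4))/2 = 2 - (E - 4*E)/2 = 2 - (-3)*E/2 = 2 + 3*E/2)
k(x) = 7*x
k(q(-10)) - I(208, 62) = 7*(2 + (3/2)*(-10)) - (-1 + 208)**2 = 7*(2 - 15) - 1*207**2 = 7*(-13) - 1*42849 = -91 - 42849 = -42940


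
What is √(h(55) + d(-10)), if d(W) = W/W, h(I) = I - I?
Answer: 1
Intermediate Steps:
h(I) = 0
d(W) = 1
√(h(55) + d(-10)) = √(0 + 1) = √1 = 1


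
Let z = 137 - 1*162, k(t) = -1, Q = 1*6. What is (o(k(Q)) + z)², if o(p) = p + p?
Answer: 729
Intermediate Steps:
Q = 6
o(p) = 2*p
z = -25 (z = 137 - 162 = -25)
(o(k(Q)) + z)² = (2*(-1) - 25)² = (-2 - 25)² = (-27)² = 729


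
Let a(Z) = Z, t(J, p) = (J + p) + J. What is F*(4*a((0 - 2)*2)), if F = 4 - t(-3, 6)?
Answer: -64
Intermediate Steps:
t(J, p) = p + 2*J
F = 4 (F = 4 - (6 + 2*(-3)) = 4 - (6 - 6) = 4 - 1*0 = 4 + 0 = 4)
F*(4*a((0 - 2)*2)) = 4*(4*((0 - 2)*2)) = 4*(4*(-2*2)) = 4*(4*(-4)) = 4*(-16) = -64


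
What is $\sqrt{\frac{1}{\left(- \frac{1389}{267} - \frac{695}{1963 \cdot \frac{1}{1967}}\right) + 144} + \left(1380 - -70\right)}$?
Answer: $\frac{\sqrt{13761391252333353078}}{97419846} \approx 38.079$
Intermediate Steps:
$\sqrt{\frac{1}{\left(- \frac{1389}{267} - \frac{695}{1963 \cdot \frac{1}{1967}}\right) + 144} + \left(1380 - -70\right)} = \sqrt{\frac{1}{\left(\left(-1389\right) \frac{1}{267} - \frac{695}{1963 \cdot \frac{1}{1967}}\right) + 144} + \left(1380 + 70\right)} = \sqrt{\frac{1}{\left(- \frac{463}{89} - \frac{695}{\frac{1963}{1967}}\right) + 144} + 1450} = \sqrt{\frac{1}{\left(- \frac{463}{89} - \frac{1367065}{1963}\right) + 144} + 1450} = \sqrt{\frac{1}{- \frac{122577654}{174707} + 144} + 1450} = \sqrt{\frac{1}{- \frac{97419846}{174707}} + 1450} = \sqrt{- \frac{174707}{97419846} + 1450} = \sqrt{\frac{141258601993}{97419846}} = \frac{\sqrt{13761391252333353078}}{97419846}$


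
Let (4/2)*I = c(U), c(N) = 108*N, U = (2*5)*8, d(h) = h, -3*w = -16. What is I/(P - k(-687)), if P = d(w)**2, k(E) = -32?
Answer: 1215/17 ≈ 71.471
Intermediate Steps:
w = 16/3 (w = -1/3*(-16) = 16/3 ≈ 5.3333)
U = 80 (U = 10*8 = 80)
P = 256/9 (P = (16/3)**2 = 256/9 ≈ 28.444)
I = 4320 (I = (108*80)/2 = (1/2)*8640 = 4320)
I/(P - k(-687)) = 4320/(256/9 - 1*(-32)) = 4320/(256/9 + 32) = 4320/(544/9) = 4320*(9/544) = 1215/17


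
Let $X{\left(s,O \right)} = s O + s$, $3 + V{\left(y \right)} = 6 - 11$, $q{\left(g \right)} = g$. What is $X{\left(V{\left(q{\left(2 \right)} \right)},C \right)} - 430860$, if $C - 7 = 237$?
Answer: $-432820$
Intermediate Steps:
$C = 244$ ($C = 7 + 237 = 244$)
$V{\left(y \right)} = -8$ ($V{\left(y \right)} = -3 + \left(6 - 11\right) = -3 - 5 = -8$)
$X{\left(s,O \right)} = s + O s$ ($X{\left(s,O \right)} = O s + s = s + O s$)
$X{\left(V{\left(q{\left(2 \right)} \right)},C \right)} - 430860 = - 8 \left(1 + 244\right) - 430860 = \left(-8\right) 245 - 430860 = -1960 - 430860 = -432820$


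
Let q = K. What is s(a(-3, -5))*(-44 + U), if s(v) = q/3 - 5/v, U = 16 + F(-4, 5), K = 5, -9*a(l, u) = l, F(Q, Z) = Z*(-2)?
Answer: 1520/3 ≈ 506.67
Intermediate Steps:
F(Q, Z) = -2*Z
a(l, u) = -l/9
U = 6 (U = 16 - 2*5 = 16 - 10 = 6)
q = 5
s(v) = 5/3 - 5/v
s(a(-3, -5))*(-44 + U) = (5/3 - 5/((-1/9*(-3))))*(-44 + 6) = (5/3 - 5/1/3)*(-38) = (5/3 - 5*3)*(-38) = (5/3 - 15)*(-38) = -40/3*(-38) = 1520/3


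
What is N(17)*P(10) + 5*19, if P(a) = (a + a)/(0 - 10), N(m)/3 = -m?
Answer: 197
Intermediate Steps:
N(m) = -3*m (N(m) = 3*(-m) = -3*m)
P(a) = -a/5 (P(a) = (2*a)/(-10) = (2*a)*(-1/10) = -a/5)
N(17)*P(10) + 5*19 = (-3*17)*(-1/5*10) + 5*19 = -51*(-2) + 95 = 102 + 95 = 197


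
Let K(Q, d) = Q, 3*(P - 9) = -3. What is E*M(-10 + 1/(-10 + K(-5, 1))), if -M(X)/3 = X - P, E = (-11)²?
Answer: 32791/5 ≈ 6558.2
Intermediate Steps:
P = 8 (P = 9 + (⅓)*(-3) = 9 - 1 = 8)
E = 121
M(X) = 24 - 3*X (M(X) = -3*(X - 1*8) = -3*(X - 8) = -3*(-8 + X) = 24 - 3*X)
E*M(-10 + 1/(-10 + K(-5, 1))) = 121*(24 - 3*(-10 + 1/(-10 - 5))) = 121*(24 - 3*(-10 + 1/(-15))) = 121*(24 - 3*(-10 - 1/15)) = 121*(24 - 3*(-151/15)) = 121*(24 + 151/5) = 121*(271/5) = 32791/5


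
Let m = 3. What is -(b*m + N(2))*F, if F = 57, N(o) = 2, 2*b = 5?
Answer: -1083/2 ≈ -541.50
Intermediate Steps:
b = 5/2 (b = (½)*5 = 5/2 ≈ 2.5000)
-(b*m + N(2))*F = -((5/2)*3 + 2)*57 = -(15/2 + 2)*57 = -19*57/2 = -1*1083/2 = -1083/2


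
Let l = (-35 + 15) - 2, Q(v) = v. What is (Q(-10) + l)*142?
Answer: -4544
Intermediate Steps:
l = -22 (l = -20 - 2 = -22)
(Q(-10) + l)*142 = (-10 - 22)*142 = -32*142 = -4544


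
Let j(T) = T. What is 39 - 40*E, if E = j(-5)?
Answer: 239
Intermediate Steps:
E = -5
39 - 40*E = 39 - 40*(-5) = 39 + 200 = 239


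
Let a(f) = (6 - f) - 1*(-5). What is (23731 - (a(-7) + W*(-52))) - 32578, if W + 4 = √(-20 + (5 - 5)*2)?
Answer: -9073 + 104*I*√5 ≈ -9073.0 + 232.55*I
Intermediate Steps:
a(f) = 11 - f (a(f) = (6 - f) + 5 = 11 - f)
W = -4 + 2*I*√5 (W = -4 + √(-20 + (5 - 5)*2) = -4 + √(-20 + 0*2) = -4 + √(-20 + 0) = -4 + √(-20) = -4 + 2*I*√5 ≈ -4.0 + 4.4721*I)
(23731 - (a(-7) + W*(-52))) - 32578 = (23731 - ((11 - 1*(-7)) + (-4 + 2*I*√5)*(-52))) - 32578 = (23731 - ((11 + 7) + (208 - 104*I*√5))) - 32578 = (23731 - (18 + (208 - 104*I*√5))) - 32578 = (23731 - (226 - 104*I*√5)) - 32578 = (23731 + (-226 + 104*I*√5)) - 32578 = (23505 + 104*I*√5) - 32578 = -9073 + 104*I*√5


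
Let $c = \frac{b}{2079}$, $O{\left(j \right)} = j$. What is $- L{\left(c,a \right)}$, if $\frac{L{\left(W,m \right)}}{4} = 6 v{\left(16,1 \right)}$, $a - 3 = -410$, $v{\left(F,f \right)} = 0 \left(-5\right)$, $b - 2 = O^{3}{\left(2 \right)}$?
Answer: $0$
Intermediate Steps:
$b = 10$ ($b = 2 + 2^{3} = 2 + 8 = 10$)
$v{\left(F,f \right)} = 0$
$a = -407$ ($a = 3 - 410 = -407$)
$c = \frac{10}{2079} \approx 0.00481$
$L{\left(W,m \right)} = 0$ ($L{\left(W,m \right)} = 4 \cdot 6 \cdot 0 = 4 \cdot 0 = 0$)
$- L{\left(c,a \right)} = \left(-1\right) 0 = 0$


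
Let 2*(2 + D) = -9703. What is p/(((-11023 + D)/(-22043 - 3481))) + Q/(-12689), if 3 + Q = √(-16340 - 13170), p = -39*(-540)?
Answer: 13641574491579/402913817 - I*√29510/12689 ≈ 33857.0 - 0.013538*I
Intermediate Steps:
D = -9707/2 (D = -2 + (½)*(-9703) = -2 - 9703/2 = -9707/2 ≈ -4853.5)
p = 21060
Q = -3 + I*√29510 (Q = -3 + √(-16340 - 13170) = -3 + √(-29510) = -3 + I*√29510 ≈ -3.0 + 171.78*I)
p/(((-11023 + D)/(-22043 - 3481))) + Q/(-12689) = 21060/(((-11023 - 9707/2)/(-22043 - 3481))) + (-3 + I*√29510)/(-12689) = 21060/((-31753/2/(-25524))) + (-3 + I*√29510)*(-1/12689) = 21060/((-31753/2*(-1/25524))) + (3/12689 - I*√29510/12689) = 21060/(31753/51048) + (3/12689 - I*√29510/12689) = 21060*(51048/31753) + (3/12689 - I*√29510/12689) = 1075070880/31753 + (3/12689 - I*√29510/12689) = 13641574491579/402913817 - I*√29510/12689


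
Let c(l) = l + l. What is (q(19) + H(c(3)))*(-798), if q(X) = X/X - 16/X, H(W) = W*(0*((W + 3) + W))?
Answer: -126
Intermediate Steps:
c(l) = 2*l
H(W) = 0 (H(W) = W*(0*((3 + W) + W)) = W*(0*(3 + 2*W)) = W*0 = 0)
q(X) = 1 - 16/X
(q(19) + H(c(3)))*(-798) = ((-16 + 19)/19 + 0)*(-798) = ((1/19)*3 + 0)*(-798) = (3/19 + 0)*(-798) = (3/19)*(-798) = -126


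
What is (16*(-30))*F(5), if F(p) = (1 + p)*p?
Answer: -14400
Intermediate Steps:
F(p) = p*(1 + p)
(16*(-30))*F(5) = (16*(-30))*(5*(1 + 5)) = -2400*6 = -480*30 = -14400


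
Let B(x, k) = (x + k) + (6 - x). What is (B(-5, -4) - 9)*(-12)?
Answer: 84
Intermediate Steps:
B(x, k) = 6 + k (B(x, k) = (k + x) + (6 - x) = 6 + k)
(B(-5, -4) - 9)*(-12) = ((6 - 4) - 9)*(-12) = (2 - 9)*(-12) = -7*(-12) = 84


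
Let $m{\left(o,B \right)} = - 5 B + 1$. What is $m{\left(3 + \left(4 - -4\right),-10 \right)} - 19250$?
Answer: $-19199$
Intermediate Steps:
$m{\left(o,B \right)} = 1 - 5 B$
$m{\left(3 + \left(4 - -4\right),-10 \right)} - 19250 = \left(1 - -50\right) - 19250 = \left(1 + 50\right) - 19250 = 51 - 19250 = -19199$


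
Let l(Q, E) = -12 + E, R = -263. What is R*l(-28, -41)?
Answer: 13939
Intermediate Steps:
R*l(-28, -41) = -263*(-12 - 41) = -263*(-53) = 13939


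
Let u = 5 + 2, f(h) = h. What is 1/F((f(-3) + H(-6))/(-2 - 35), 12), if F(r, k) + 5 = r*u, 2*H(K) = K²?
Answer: -37/290 ≈ -0.12759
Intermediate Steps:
u = 7
H(K) = K²/2
F(r, k) = -5 + 7*r (F(r, k) = -5 + r*7 = -5 + 7*r)
1/F((f(-3) + H(-6))/(-2 - 35), 12) = 1/(-5 + 7*((-3 + (½)*(-6)²)/(-2 - 35))) = 1/(-5 + 7*((-3 + (½)*36)/(-37))) = 1/(-5 + 7*((-3 + 18)*(-1/37))) = 1/(-5 + 7*(15*(-1/37))) = 1/(-5 + 7*(-15/37)) = 1/(-5 - 105/37) = 1/(-290/37) = -37/290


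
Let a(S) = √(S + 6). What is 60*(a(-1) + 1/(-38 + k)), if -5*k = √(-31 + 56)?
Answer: -20/13 + 60*√5 ≈ 132.63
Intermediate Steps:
a(S) = √(6 + S)
k = -1 (k = -√(-31 + 56)/5 = -√25/5 = -⅕*5 = -1)
60*(a(-1) + 1/(-38 + k)) = 60*(√(6 - 1) + 1/(-38 - 1)) = 60*(√5 + 1/(-39)) = 60*(√5 - 1/39) = 60*(-1/39 + √5) = -20/13 + 60*√5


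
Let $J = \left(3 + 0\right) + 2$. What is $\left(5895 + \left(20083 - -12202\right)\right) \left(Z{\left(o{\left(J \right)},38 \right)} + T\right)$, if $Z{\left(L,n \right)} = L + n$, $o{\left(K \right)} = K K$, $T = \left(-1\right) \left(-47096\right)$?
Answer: $1800530620$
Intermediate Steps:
$J = 5$ ($J = 3 + 2 = 5$)
$T = 47096$
$o{\left(K \right)} = K^{2}$
$\left(5895 + \left(20083 - -12202\right)\right) \left(Z{\left(o{\left(J \right)},38 \right)} + T\right) = \left(5895 + \left(20083 - -12202\right)\right) \left(\left(5^{2} + 38\right) + 47096\right) = \left(5895 + \left(20083 + 12202\right)\right) \left(\left(25 + 38\right) + 47096\right) = \left(5895 + 32285\right) \left(63 + 47096\right) = 38180 \cdot 47159 = 1800530620$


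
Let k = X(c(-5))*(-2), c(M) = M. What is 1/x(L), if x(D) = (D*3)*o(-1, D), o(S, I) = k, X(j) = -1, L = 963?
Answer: 1/5778 ≈ 0.00017307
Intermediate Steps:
k = 2 (k = -1*(-2) = 2)
o(S, I) = 2
x(D) = 6*D (x(D) = (D*3)*2 = (3*D)*2 = 6*D)
1/x(L) = 1/(6*963) = 1/5778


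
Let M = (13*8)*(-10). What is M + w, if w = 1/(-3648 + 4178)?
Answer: -551199/530 ≈ -1040.0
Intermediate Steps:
M = -1040 (M = 104*(-10) = -1040)
w = 1/530 ≈ 0.0018868
M + w = -1040 + 1/530 = -551199/530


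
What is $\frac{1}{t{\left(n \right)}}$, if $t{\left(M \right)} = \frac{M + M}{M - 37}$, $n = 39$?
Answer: $\frac{1}{39} \approx 0.025641$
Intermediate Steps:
$t{\left(M \right)} = \frac{2 M}{-37 + M}$
$\frac{1}{t{\left(n \right)}} = \frac{1}{2 \cdot 39 \frac{1}{-37 + 39}} = \frac{1}{2 \cdot 39 \cdot \frac{1}{2}} = \frac{1}{39}$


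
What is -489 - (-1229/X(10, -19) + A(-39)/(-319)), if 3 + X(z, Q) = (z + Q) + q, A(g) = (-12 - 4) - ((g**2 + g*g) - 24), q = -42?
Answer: -8979401/17226 ≈ -521.27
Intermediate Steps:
A(g) = 8 - 2*g**2 (A(g) = -16 - ((g**2 + g**2) - 24) = -16 - (2*g**2 - 24) = -16 - (-24 + 2*g**2) = -16 + (24 - 2*g**2) = 8 - 2*g**2)
X(z, Q) = -45 + Q + z (X(z, Q) = -3 + ((z + Q) - 42) = -3 + ((Q + z) - 42) = -3 + (-42 + Q + z) = -45 + Q + z)
-489 - (-1229/X(10, -19) + A(-39)/(-319)) = -489 - (-1229/(-45 - 19 + 10) + (8 - 2*(-39)**2)/(-319)) = -489 - (-1229/(-54) + (8 - 2*1521)*(-1/319)) = -489 - (-1229*(-1/54) + (8 - 3042)*(-1/319)) = -489 - (1229/54 - 3034*(-1/319)) = -489 - (1229/54 + 3034/319) = -489 - 1*555887/17226 = -489 - 555887/17226 = -8979401/17226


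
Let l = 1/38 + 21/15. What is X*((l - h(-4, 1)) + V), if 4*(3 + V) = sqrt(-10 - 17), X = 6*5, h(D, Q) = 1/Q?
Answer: -1467/19 + 45*I*sqrt(3)/2 ≈ -77.211 + 38.971*I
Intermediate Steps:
X = 30
l = 271/190 (l = 1*(1/38) + 21*(1/15) = 1/38 + 7/5 = 271/190 ≈ 1.4263)
V = -3 + 3*I*sqrt(3)/4 (V = -3 + sqrt(-10 - 17)/4 = -3 + sqrt(-27)/4 = -3 + (3*I*sqrt(3))/4 = -3 + 3*I*sqrt(3)/4 ≈ -3.0 + 1.299*I)
X*((l - h(-4, 1)) + V) = 30*((271/190 - 1/1) + (-3 + 3*I*sqrt(3)/4)) = 30*((271/190 - 1*1) + (-3 + 3*I*sqrt(3)/4)) = 30*((271/190 - 1) + (-3 + 3*I*sqrt(3)/4)) = 30*(81/190 + (-3 + 3*I*sqrt(3)/4)) = 30*(-489/190 + 3*I*sqrt(3)/4) = -1467/19 + 45*I*sqrt(3)/2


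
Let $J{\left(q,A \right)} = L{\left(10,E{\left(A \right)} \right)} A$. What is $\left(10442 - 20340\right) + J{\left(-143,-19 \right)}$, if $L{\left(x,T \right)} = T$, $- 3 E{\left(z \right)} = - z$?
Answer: $- \frac{29333}{3} \approx -9777.7$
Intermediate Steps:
$E{\left(z \right)} = \frac{z}{3}$ ($E{\left(z \right)} = - \frac{\left(-1\right) z}{3} = \frac{z}{3}$)
$J{\left(q,A \right)} = \frac{A^{2}}{3}$ ($J{\left(q,A \right)} = \frac{A}{3} A = \frac{A^{2}}{3}$)
$\left(10442 - 20340\right) + J{\left(-143,-19 \right)} = \left(10442 - 20340\right) + \frac{\left(-19\right)^{2}}{3} = -9898 + \frac{1}{3} \cdot 361 = -9898 + \frac{361}{3} = - \frac{29333}{3}$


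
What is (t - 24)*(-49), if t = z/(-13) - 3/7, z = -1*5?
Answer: 15316/13 ≈ 1178.2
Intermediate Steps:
z = -5
t = -4/91 (t = -5/(-13) - 3/7 = -5*(-1/13) - 3*⅐ = 5/13 - 3/7 = -4/91 ≈ -0.043956)
(t - 24)*(-49) = (-4/91 - 24)*(-49) = -2188/91*(-49) = 15316/13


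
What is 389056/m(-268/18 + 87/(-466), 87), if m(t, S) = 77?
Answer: 389056/77 ≈ 5052.7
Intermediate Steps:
389056/m(-268/18 + 87/(-466), 87) = 389056/77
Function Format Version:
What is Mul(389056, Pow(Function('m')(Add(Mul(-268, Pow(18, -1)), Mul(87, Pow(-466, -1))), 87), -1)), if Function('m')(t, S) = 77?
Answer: Rational(389056, 77) ≈ 5052.7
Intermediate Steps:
Mul(389056, Pow(Function('m')(Add(Mul(-268, Pow(18, -1)), Mul(87, Pow(-466, -1))), 87), -1)) = Mul(389056, Pow(77, -1)) = Mul(389056, Rational(1, 77)) = Rational(389056, 77)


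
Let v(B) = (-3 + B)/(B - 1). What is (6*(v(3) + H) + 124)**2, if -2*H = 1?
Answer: 14641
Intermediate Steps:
H = -1/2 (H = -1/2*1 = -1/2 ≈ -0.50000)
v(B) = (-3 + B)/(-1 + B)
(6*(v(3) + H) + 124)**2 = (6*((-3 + 3)/(-1 + 3) - 1/2) + 124)**2 = (6*(0/2 - 1/2) + 124)**2 = (6*((1/2)*0 - 1/2) + 124)**2 = (6*(0 - 1/2) + 124)**2 = (6*(-1/2) + 124)**2 = (-3 + 124)**2 = 121**2 = 14641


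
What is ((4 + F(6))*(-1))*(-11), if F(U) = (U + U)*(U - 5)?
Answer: 176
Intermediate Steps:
F(U) = 2*U*(-5 + U) (F(U) = (2*U)*(-5 + U) = 2*U*(-5 + U))
((4 + F(6))*(-1))*(-11) = ((4 + 2*6*(-5 + 6))*(-1))*(-11) = ((4 + 2*6*1)*(-1))*(-11) = ((4 + 12)*(-1))*(-11) = (16*(-1))*(-11) = -16*(-11) = 176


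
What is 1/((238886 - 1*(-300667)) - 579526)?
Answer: -1/39973 ≈ -2.5017e-5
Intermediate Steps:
1/((238886 - 1*(-300667)) - 579526) = 1/((238886 + 300667) - 579526) = 1/(539553 - 579526) = 1/(-39973) = -1/39973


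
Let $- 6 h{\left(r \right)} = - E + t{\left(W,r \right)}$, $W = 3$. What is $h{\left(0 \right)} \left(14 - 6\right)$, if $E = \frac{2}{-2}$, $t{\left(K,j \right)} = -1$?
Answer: $0$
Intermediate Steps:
$E = -1$ ($E = 2 \left(- \frac{1}{2}\right) = -1$)
$h{\left(r \right)} = 0$ ($h{\left(r \right)} = - \frac{\left(-1\right) \left(-1\right) - 1}{6} = - \frac{1 - 1}{6} = \left(- \frac{1}{6}\right) 0 = 0$)
$h{\left(0 \right)} \left(14 - 6\right) = 0 \left(14 - 6\right) = 0 \cdot 8 = 0$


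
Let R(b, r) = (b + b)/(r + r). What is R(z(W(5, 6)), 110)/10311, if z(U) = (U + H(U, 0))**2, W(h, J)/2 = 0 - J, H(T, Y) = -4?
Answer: 128/567105 ≈ 0.00022571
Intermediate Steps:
W(h, J) = -2*J (W(h, J) = 2*(0 - J) = 2*(-J) = -2*J)
z(U) = (-4 + U)**2 (z(U) = (U - 4)**2 = (-4 + U)**2)
R(b, r) = b/r (R(b, r) = (2*b)/((2*r)) = (2*b)*(1/(2*r)) = b/r)
R(z(W(5, 6)), 110)/10311 = ((-4 - 2*6)**2/110)/10311 = ((-4 - 12)**2*(1/110))*(1/10311) = ((-16)**2*(1/110))*(1/10311) = (256*(1/110))*(1/10311) = (128/55)*(1/10311) = 128/567105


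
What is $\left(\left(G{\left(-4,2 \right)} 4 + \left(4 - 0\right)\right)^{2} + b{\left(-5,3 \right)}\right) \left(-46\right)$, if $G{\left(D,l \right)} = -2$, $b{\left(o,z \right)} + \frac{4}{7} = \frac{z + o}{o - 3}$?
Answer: $- \frac{10097}{14} \approx -721.21$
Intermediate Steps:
$b{\left(o,z \right)} = - \frac{4}{7} + \frac{o + z}{-3 + o}$ ($b{\left(o,z \right)} = - \frac{4}{7} + \frac{z + o}{o - 3} = - \frac{4}{7} + \frac{o + z}{-3 + o}$)
$\left(\left(G{\left(-4,2 \right)} 4 + \left(4 - 0\right)\right)^{2} + b{\left(-5,3 \right)}\right) \left(-46\right) = \left(\left(\left(-2\right) 4 + \left(4 - 0\right)\right)^{2} + \frac{12 + 3 \left(-5\right) + 7 \cdot 3}{7 \left(-3 - 5\right)}\right) \left(-46\right) = \left(\left(-8 + \left(4 + 0\right)\right)^{2} + \frac{12 - 15 + 21}{7 \left(-8\right)}\right) \left(-46\right) = \left(\left(-8 + 4\right)^{2} + \frac{1}{7} \left(- \frac{1}{8}\right) 18\right) \left(-46\right) = \left(\left(-4\right)^{2} - \frac{9}{28}\right) \left(-46\right) = \left(16 - \frac{9}{28}\right) \left(-46\right) = \frac{439}{28} \left(-46\right) = - \frac{10097}{14}$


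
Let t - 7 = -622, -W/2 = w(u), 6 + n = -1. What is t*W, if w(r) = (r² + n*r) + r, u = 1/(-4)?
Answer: 15375/8 ≈ 1921.9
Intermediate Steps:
n = -7 (n = -6 - 1 = -7)
u = -¼ ≈ -0.25000
w(r) = r² - 6*r (w(r) = (r² - 7*r) + r = r² - 6*r)
W = -25/8 (W = -(-1)*(-6 - ¼)/2 = -(-1)*(-25)/(2*4) = -2*25/16 = -25/8 ≈ -3.1250)
t = -615 (t = 7 - 622 = -615)
t*W = -615*(-25/8) = 15375/8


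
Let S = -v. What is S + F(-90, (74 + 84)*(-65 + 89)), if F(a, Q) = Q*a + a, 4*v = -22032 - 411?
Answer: -1343037/4 ≈ -3.3576e+5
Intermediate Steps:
v = -22443/4 (v = (-22032 - 411)/4 = (¼)*(-22443) = -22443/4 ≈ -5610.8)
F(a, Q) = a + Q*a
S = 22443/4 (S = -1*(-22443/4) = 22443/4 ≈ 5610.8)
S + F(-90, (74 + 84)*(-65 + 89)) = 22443/4 - 90*(1 + (74 + 84)*(-65 + 89)) = 22443/4 - 90*(1 + 158*24) = 22443/4 - 90*(1 + 3792) = 22443/4 - 90*3793 = 22443/4 - 341370 = -1343037/4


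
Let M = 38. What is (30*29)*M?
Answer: 33060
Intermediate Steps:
(30*29)*M = (30*29)*38 = 870*38 = 33060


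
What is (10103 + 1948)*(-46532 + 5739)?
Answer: -491596443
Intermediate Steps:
(10103 + 1948)*(-46532 + 5739) = 12051*(-40793) = -491596443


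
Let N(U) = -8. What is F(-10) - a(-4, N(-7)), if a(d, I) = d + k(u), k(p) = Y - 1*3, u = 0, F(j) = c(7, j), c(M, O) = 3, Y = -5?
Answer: 15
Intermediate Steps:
F(j) = 3
k(p) = -8 (k(p) = -5 - 1*3 = -5 - 3 = -8)
a(d, I) = -8 + d (a(d, I) = d - 8 = -8 + d)
F(-10) - a(-4, N(-7)) = 3 - (-8 - 4) = 3 - 1*(-12) = 3 + 12 = 15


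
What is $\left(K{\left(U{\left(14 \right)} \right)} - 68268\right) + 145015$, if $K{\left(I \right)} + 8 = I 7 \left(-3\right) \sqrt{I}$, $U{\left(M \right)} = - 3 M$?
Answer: $76739 + 882 i \sqrt{42} \approx 76739.0 + 5716.0 i$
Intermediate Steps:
$K{\left(I \right)} = -8 - 21 I^{\frac{3}{2}}$ ($K{\left(I \right)} = -8 + I 7 \left(-3\right) \sqrt{I} = -8 + 7 I \left(-3\right) \sqrt{I} = -8 + - 21 I \sqrt{I} = -8 - 21 I^{\frac{3}{2}}$)
$\left(K{\left(U{\left(14 \right)} \right)} - 68268\right) + 145015 = \left(\left(-8 - 21 \left(\left(-3\right) 14\right)^{\frac{3}{2}}\right) - 68268\right) + 145015 = \left(\left(-8 - 21 \left(-42\right)^{\frac{3}{2}}\right) - 68268\right) + 145015 = \left(\left(-8 - 21 \left(- 42 i \sqrt{42}\right)\right) - 68268\right) + 145015 = \left(\left(-8 + 882 i \sqrt{42}\right) - 68268\right) + 145015 = \left(-68276 + 882 i \sqrt{42}\right) + 145015 = 76739 + 882 i \sqrt{42}$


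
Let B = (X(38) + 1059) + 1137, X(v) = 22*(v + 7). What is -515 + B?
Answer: 2671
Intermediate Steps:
X(v) = 154 + 22*v (X(v) = 22*(7 + v) = 154 + 22*v)
B = 3186 (B = ((154 + 22*38) + 1059) + 1137 = ((154 + 836) + 1059) + 1137 = (990 + 1059) + 1137 = 2049 + 1137 = 3186)
-515 + B = -515 + 3186 = 2671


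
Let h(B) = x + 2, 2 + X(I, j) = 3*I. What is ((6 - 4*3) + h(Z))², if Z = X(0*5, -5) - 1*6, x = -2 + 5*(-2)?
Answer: 256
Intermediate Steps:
X(I, j) = -2 + 3*I
x = -12 (x = -2 - 10 = -12)
Z = -8 (Z = (-2 + 3*(0*5)) - 1*6 = (-2 + 3*0) - 6 = (-2 + 0) - 6 = -2 - 6 = -8)
h(B) = -10 (h(B) = -12 + 2 = -10)
((6 - 4*3) + h(Z))² = ((6 - 4*3) - 10)² = ((6 - 12) - 10)² = (-6 - 10)² = (-16)² = 256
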